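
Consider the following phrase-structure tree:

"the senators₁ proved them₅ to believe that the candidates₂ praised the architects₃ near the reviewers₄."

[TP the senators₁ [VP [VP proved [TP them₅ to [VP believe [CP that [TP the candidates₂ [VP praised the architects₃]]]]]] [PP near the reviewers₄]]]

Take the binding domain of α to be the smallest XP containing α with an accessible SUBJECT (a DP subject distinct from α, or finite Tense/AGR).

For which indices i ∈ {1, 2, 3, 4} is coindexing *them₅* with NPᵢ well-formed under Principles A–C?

*them* is a pronoun, so Principle B applies: it must be free in its binding domain.
Binding domain of *them₅*: the matrix TP, whose subject is the senators₁.
*the senators₁* c-commands the pronoun within its binding domain → coindexation would violate Principle B.
*the candidates₂*: the pronoun c-commands this R-expression → coindexation would violate Principle C on *the candidates₂*.
*the architects₃*: the pronoun c-commands this R-expression → coindexation would violate Principle C on *the architects₃*.
*the reviewers₄* and the pronoun do not c-command one another → neither Principle B nor Principle C is at stake; coindexation permitted.

{4}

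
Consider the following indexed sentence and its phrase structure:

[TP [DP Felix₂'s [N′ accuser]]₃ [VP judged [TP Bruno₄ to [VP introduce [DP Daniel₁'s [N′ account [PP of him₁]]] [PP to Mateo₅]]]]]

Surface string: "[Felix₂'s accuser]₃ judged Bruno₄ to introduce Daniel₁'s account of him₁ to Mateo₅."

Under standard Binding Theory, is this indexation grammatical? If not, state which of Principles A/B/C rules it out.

The two coindexed NPs are *Daniel₁* and *him₁*.
*him₁* is a pronoun. Its binding domain is the possessed DP, whose subject is Daniel₁.
*Daniel₁* c-commands it within that domain and carries the same index.
The pronoun is locally bound → Principle B violation.

Principle B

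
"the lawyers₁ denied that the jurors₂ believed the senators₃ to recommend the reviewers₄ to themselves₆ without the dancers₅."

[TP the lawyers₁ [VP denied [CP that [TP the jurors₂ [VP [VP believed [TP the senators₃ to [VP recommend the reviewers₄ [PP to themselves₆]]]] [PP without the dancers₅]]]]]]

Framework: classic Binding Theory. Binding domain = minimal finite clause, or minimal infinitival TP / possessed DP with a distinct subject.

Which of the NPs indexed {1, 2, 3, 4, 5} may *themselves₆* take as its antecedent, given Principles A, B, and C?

*themselves* is an anaphor, so Principle A applies: it must be bound in its binding domain.
Binding domain of *themselves₆*: the embedded TP, whose subject is the senators₃.
*the lawyers₁* c-commands the anaphor but is outside its binding domain → cannot satisfy Principle A.
*the jurors₂* c-commands the anaphor but is outside its binding domain → cannot satisfy Principle A.
*the senators₃* c-commands the anaphor within its binding domain → licit binder.
*the reviewers₄* c-commands the anaphor within its binding domain → licit binder.
*the dancers₅* does not c-command the anaphor → cannot bind it.

{3, 4}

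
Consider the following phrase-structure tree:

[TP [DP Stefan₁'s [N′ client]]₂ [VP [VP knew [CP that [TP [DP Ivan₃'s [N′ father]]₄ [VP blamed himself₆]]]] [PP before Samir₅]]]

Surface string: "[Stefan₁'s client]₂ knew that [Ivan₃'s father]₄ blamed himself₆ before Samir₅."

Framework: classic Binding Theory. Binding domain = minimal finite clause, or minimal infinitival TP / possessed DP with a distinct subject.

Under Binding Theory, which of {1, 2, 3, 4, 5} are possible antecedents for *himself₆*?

*himself* is an anaphor, so Principle A applies: it must be bound in its binding domain.
Binding domain of *himself₆*: the embedded TP, whose subject is [Ivan₃'s father]₄.
*Stefan₁* does not c-command the anaphor → cannot bind it.
*[Stefan₁'s client]₂* c-commands the anaphor but is outside its binding domain → cannot satisfy Principle A.
*Ivan₃* does not c-command the anaphor → cannot bind it.
*[Ivan₃'s father]₄* c-commands the anaphor within its binding domain → licit binder.
*Samir₅* does not c-command the anaphor → cannot bind it.

{4}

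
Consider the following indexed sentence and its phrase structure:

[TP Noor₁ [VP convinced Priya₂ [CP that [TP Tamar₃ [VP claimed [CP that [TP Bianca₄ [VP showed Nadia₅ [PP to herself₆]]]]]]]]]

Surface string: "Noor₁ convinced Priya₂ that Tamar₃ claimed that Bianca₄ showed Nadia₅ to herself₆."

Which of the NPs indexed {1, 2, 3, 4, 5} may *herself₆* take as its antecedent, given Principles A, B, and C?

*herself* is an anaphor, so Principle A applies: it must be bound in its binding domain.
Binding domain of *herself₆*: the embedded TP, whose subject is Bianca₄.
*Noor₁* c-commands the anaphor but is outside its binding domain → cannot satisfy Principle A.
*Priya₂* c-commands the anaphor but is outside its binding domain → cannot satisfy Principle A.
*Tamar₃* c-commands the anaphor but is outside its binding domain → cannot satisfy Principle A.
*Bianca₄* c-commands the anaphor within its binding domain → licit binder.
*Nadia₅* c-commands the anaphor within its binding domain → licit binder.

{4, 5}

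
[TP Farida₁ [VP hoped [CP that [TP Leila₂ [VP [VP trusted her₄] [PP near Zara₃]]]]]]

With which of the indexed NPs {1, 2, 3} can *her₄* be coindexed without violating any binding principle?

{1, 3}

*her* is a pronoun, so Principle B applies: it must be free in its binding domain.
Binding domain of *her₄*: the embedded TP, whose subject is Leila₂.
*Farida₁* c-commands the pronoun but from outside its binding domain, and is not c-commanded by it → coindexation permitted.
*Leila₂* c-commands the pronoun within its binding domain → coindexation would violate Principle B.
*Zara₃* and the pronoun do not c-command one another → neither Principle B nor Principle C is at stake; coindexation permitted.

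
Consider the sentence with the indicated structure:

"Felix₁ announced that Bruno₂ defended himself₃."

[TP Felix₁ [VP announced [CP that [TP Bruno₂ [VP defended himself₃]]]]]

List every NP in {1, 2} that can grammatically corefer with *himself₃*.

*himself* is an anaphor, so Principle A applies: it must be bound in its binding domain.
Binding domain of *himself₃*: the embedded TP, whose subject is Bruno₂.
*Felix₁* c-commands the anaphor but is outside its binding domain → cannot satisfy Principle A.
*Bruno₂* c-commands the anaphor within its binding domain → licit binder.

{2}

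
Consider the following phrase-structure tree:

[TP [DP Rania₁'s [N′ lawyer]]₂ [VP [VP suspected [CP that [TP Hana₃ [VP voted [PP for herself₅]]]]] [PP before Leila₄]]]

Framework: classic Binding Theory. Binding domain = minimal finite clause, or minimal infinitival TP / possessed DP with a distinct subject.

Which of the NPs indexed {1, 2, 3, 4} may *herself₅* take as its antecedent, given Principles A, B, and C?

*herself* is an anaphor, so Principle A applies: it must be bound in its binding domain.
Binding domain of *herself₅*: the embedded TP, whose subject is Hana₃.
*Rania₁* does not c-command the anaphor → cannot bind it.
*[Rania₁'s lawyer]₂* c-commands the anaphor but is outside its binding domain → cannot satisfy Principle A.
*Hana₃* c-commands the anaphor within its binding domain → licit binder.
*Leila₄* does not c-command the anaphor → cannot bind it.

{3}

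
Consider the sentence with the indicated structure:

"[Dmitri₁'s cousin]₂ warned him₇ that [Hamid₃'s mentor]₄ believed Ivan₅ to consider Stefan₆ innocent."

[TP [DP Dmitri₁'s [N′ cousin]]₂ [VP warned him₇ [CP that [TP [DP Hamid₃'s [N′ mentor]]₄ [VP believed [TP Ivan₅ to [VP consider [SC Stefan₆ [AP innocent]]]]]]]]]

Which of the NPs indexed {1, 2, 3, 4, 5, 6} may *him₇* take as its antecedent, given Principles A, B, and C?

*him* is a pronoun, so Principle B applies: it must be free in its binding domain.
Binding domain of *him₇*: the matrix TP, whose subject is [Dmitri₁'s cousin]₂.
*Dmitri₁* and the pronoun do not c-command one another → neither Principle B nor Principle C is at stake; coindexation permitted.
*[Dmitri₁'s cousin]₂* c-commands the pronoun within its binding domain → coindexation would violate Principle B.
*Hamid₃*: the pronoun c-commands this R-expression → coindexation would violate Principle C on *Hamid₃*.
*[Hamid₃'s mentor]₄*: the pronoun c-commands this R-expression → coindexation would violate Principle C on *[Hamid₃'s mentor]₄*.
*Ivan₅*: the pronoun c-commands this R-expression → coindexation would violate Principle C on *Ivan₅*.
*Stefan₆*: the pronoun c-commands this R-expression → coindexation would violate Principle C on *Stefan₆*.

{1}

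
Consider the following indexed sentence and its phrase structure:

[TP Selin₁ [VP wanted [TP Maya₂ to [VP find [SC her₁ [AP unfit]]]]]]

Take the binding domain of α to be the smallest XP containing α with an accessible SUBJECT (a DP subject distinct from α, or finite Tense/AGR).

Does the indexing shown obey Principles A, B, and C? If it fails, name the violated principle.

grammatical

The two coindexed NPs are *Selin₁* and *her₁*.
*her₁* is a pronoun; its binding domain is the embedded TP, whose subject is Maya₂. Within that domain it is c-commanded only by *Maya₂*, which carries a different index — the pronoun is free locally, so Principle B holds.
*Selin₁* is an R-expression; *her₁* does not c-command it, and no other NP shares its index, so Principle C is satisfied.
All principles are respected.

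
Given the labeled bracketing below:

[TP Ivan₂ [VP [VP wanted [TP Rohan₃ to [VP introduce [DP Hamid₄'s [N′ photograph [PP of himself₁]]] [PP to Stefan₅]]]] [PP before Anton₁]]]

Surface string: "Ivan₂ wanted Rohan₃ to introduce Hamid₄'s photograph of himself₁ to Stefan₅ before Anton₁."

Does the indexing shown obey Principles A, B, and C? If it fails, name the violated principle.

Principle A

The two coindexed NPs are *Anton₁* and *himself₁*.
*himself₁* is an anaphor. Principle A requires it to be bound within its binding domain — the possessed DP, whose subject is Hamid₄.
Within that domain it is c-commanded by *Hamid₄*, which does not share its index.
*Anton₁* does not c-command the anaphor at all.
The anaphor is unbound in its domain → Principle A violation.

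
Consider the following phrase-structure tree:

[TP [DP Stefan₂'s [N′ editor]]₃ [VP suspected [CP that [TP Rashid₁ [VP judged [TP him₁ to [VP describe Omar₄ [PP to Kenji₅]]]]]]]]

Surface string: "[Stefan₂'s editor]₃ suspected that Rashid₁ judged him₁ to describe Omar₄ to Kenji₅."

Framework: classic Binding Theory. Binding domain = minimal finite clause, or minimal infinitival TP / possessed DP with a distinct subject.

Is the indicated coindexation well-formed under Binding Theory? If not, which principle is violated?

The two coindexed NPs are *Rashid₁* and *him₁*.
*him₁* is a pronoun. Its binding domain is the embedded TP, whose subject is Rashid₁.
*Rashid₁* c-commands it within that domain and carries the same index.
The pronoun is locally bound → Principle B violation.

Principle B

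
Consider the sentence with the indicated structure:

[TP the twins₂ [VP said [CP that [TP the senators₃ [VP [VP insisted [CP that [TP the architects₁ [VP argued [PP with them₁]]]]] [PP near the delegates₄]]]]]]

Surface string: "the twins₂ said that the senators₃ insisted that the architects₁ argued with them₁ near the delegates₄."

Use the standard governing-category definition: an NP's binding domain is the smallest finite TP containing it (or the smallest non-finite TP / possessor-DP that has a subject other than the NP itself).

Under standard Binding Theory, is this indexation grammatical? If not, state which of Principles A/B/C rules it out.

Principle B

The two coindexed NPs are *the architects₁* and *them₁*.
*them₁* is a pronoun. Its binding domain is the embedded TP, whose subject is the architects₁.
*the architects₁* c-commands it within that domain and carries the same index.
The pronoun is locally bound → Principle B violation.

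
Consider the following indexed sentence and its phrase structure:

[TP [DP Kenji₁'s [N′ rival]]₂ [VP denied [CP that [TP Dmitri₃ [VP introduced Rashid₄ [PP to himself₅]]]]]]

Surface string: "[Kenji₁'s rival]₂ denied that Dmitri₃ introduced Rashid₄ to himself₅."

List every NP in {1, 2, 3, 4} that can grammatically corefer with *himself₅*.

{3, 4}

*himself* is an anaphor, so Principle A applies: it must be bound in its binding domain.
Binding domain of *himself₅*: the embedded TP, whose subject is Dmitri₃.
*Kenji₁* does not c-command the anaphor → cannot bind it.
*[Kenji₁'s rival]₂* c-commands the anaphor but is outside its binding domain → cannot satisfy Principle A.
*Dmitri₃* c-commands the anaphor within its binding domain → licit binder.
*Rashid₄* c-commands the anaphor within its binding domain → licit binder.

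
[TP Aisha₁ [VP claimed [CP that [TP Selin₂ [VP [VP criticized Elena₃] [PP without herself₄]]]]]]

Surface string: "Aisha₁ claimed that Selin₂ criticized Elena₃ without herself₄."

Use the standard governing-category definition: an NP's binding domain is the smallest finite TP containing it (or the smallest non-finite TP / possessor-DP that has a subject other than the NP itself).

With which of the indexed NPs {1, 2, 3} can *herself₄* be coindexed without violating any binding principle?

{2}

*herself* is an anaphor, so Principle A applies: it must be bound in its binding domain.
Binding domain of *herself₄*: the embedded TP, whose subject is Selin₂.
*Aisha₁* c-commands the anaphor but is outside its binding domain → cannot satisfy Principle A.
*Selin₂* c-commands the anaphor within its binding domain → licit binder.
*Elena₃* does not c-command the anaphor → cannot bind it.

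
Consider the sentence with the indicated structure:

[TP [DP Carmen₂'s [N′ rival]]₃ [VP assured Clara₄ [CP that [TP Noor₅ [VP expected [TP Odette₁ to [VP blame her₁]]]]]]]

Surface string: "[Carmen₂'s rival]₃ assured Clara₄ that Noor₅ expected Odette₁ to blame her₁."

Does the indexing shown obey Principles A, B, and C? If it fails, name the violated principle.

The two coindexed NPs are *Odette₁* and *her₁*.
*her₁* is a pronoun. Its binding domain is the embedded TP, whose subject is Odette₁.
*Odette₁* c-commands it within that domain and carries the same index.
The pronoun is locally bound → Principle B violation.

Principle B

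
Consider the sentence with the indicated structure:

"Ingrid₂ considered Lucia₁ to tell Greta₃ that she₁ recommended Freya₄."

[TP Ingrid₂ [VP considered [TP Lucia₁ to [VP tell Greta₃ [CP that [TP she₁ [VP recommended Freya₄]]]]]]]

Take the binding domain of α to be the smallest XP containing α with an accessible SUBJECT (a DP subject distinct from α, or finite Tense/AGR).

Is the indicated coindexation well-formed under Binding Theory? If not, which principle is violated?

The two coindexed NPs are *Lucia₁* and *she₁*.
*she₁* is a pronoun; nothing c-commands it within its binding domain (the embedded TP.), so Principle B holds trivially.
*Lucia₁* is an R-expression; *she₁* does not c-command it, and no other NP shares its index, so Principle C is satisfied.
All principles are respected.

grammatical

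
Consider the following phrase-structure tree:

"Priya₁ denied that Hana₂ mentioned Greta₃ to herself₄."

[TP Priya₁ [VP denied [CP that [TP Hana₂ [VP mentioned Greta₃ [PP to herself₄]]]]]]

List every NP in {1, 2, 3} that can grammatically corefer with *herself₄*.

*herself* is an anaphor, so Principle A applies: it must be bound in its binding domain.
Binding domain of *herself₄*: the embedded TP, whose subject is Hana₂.
*Priya₁* c-commands the anaphor but is outside its binding domain → cannot satisfy Principle A.
*Hana₂* c-commands the anaphor within its binding domain → licit binder.
*Greta₃* c-commands the anaphor within its binding domain → licit binder.

{2, 3}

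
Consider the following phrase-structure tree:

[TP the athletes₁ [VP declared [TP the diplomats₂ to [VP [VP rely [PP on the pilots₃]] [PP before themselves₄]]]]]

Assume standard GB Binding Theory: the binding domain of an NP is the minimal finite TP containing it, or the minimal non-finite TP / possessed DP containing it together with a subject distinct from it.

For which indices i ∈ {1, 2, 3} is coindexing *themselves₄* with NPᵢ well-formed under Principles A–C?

*themselves* is an anaphor, so Principle A applies: it must be bound in its binding domain.
Binding domain of *themselves₄*: the embedded TP, whose subject is the diplomats₂.
*the athletes₁* c-commands the anaphor but is outside its binding domain → cannot satisfy Principle A.
*the diplomats₂* c-commands the anaphor within its binding domain → licit binder.
*the pilots₃* does not c-command the anaphor → cannot bind it.

{2}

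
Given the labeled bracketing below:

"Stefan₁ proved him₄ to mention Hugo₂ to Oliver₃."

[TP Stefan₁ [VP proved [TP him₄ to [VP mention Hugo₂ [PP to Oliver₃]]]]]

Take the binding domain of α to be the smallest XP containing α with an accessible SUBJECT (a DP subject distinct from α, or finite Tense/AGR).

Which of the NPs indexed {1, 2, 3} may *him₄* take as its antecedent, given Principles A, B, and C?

none

*him* is a pronoun, so Principle B applies: it must be free in its binding domain.
Binding domain of *him₄*: the matrix TP, whose subject is Stefan₁.
*Stefan₁* c-commands the pronoun within its binding domain → coindexation would violate Principle B.
*Hugo₂*: the pronoun c-commands this R-expression → coindexation would violate Principle C on *Hugo₂*.
*Oliver₃*: the pronoun c-commands this R-expression → coindexation would violate Principle C on *Oliver₃*.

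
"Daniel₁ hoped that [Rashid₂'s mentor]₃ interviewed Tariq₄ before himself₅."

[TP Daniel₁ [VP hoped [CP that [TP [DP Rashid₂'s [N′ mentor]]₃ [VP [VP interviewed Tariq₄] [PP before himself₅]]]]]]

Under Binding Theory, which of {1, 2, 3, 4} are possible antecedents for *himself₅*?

{3}

*himself* is an anaphor, so Principle A applies: it must be bound in its binding domain.
Binding domain of *himself₅*: the embedded TP, whose subject is [Rashid₂'s mentor]₃.
*Daniel₁* c-commands the anaphor but is outside its binding domain → cannot satisfy Principle A.
*Rashid₂* does not c-command the anaphor → cannot bind it.
*[Rashid₂'s mentor]₃* c-commands the anaphor within its binding domain → licit binder.
*Tariq₄* does not c-command the anaphor → cannot bind it.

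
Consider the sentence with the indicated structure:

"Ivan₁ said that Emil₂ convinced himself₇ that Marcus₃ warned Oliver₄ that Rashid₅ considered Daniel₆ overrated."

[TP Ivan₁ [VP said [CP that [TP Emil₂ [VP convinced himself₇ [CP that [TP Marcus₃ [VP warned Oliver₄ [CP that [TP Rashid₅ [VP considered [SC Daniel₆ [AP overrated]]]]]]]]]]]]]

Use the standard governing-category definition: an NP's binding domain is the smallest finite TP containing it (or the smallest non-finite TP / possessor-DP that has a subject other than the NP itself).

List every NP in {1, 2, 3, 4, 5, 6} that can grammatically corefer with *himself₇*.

{2}

*himself* is an anaphor, so Principle A applies: it must be bound in its binding domain.
Binding domain of *himself₇*: the embedded TP, whose subject is Emil₂.
*Ivan₁* c-commands the anaphor but is outside its binding domain → cannot satisfy Principle A.
*Emil₂* c-commands the anaphor within its binding domain → licit binder.
*Marcus₃* does not c-command the anaphor → cannot bind it.
*Oliver₄* does not c-command the anaphor → cannot bind it.
*Rashid₅* does not c-command the anaphor → cannot bind it.
*Daniel₆* does not c-command the anaphor → cannot bind it.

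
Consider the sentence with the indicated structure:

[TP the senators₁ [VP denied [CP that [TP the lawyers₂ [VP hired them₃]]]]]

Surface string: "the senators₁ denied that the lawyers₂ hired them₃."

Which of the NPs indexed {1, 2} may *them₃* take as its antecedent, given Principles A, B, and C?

{1}

*them* is a pronoun, so Principle B applies: it must be free in its binding domain.
Binding domain of *them₃*: the embedded TP, whose subject is the lawyers₂.
*the senators₁* c-commands the pronoun but from outside its binding domain, and is not c-commanded by it → coindexation permitted.
*the lawyers₂* c-commands the pronoun within its binding domain → coindexation would violate Principle B.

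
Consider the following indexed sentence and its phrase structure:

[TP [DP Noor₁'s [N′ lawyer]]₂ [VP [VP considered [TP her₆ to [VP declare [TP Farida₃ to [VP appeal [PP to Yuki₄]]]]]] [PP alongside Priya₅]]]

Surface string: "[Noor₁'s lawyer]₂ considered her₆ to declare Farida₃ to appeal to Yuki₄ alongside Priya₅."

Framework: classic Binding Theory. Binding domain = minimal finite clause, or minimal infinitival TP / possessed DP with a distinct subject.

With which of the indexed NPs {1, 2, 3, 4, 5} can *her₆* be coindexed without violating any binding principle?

*her* is a pronoun, so Principle B applies: it must be free in its binding domain.
Binding domain of *her₆*: the matrix TP, whose subject is [Noor₁'s lawyer]₂.
*Noor₁* and the pronoun do not c-command one another → neither Principle B nor Principle C is at stake; coindexation permitted.
*[Noor₁'s lawyer]₂* c-commands the pronoun within its binding domain → coindexation would violate Principle B.
*Farida₃*: the pronoun c-commands this R-expression → coindexation would violate Principle C on *Farida₃*.
*Yuki₄*: the pronoun c-commands this R-expression → coindexation would violate Principle C on *Yuki₄*.
*Priya₅* and the pronoun do not c-command one another → neither Principle B nor Principle C is at stake; coindexation permitted.

{1, 5}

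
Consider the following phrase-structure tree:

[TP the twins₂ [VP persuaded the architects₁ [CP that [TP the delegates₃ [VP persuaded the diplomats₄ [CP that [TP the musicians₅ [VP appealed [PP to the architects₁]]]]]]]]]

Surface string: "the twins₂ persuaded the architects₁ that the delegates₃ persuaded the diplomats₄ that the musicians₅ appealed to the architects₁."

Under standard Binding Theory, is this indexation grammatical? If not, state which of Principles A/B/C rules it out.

The two coindexed NPs are *the architects₁* (the higher occurrence) and *the architects₁* (the lower occurrence).
*the architects₁* (the lower occurrence) is an R-expression. Principle C requires it to be free everywhere.
*the architects₁* (the higher occurrence) c-commands it and carries the same index.
The R-expression is bound → Principle C violation.

Principle C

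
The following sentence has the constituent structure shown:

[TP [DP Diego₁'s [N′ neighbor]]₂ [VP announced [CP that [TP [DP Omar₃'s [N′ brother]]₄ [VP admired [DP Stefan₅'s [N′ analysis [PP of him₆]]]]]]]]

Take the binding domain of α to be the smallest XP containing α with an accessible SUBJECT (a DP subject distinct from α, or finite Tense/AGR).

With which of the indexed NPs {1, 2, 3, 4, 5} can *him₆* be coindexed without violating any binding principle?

*him* is a pronoun, so Principle B applies: it must be free in its binding domain.
Binding domain of *him₆*: the possessed DP, whose subject is Stefan₅.
*Diego₁* and the pronoun do not c-command one another → neither Principle B nor Principle C is at stake; coindexation permitted.
*[Diego₁'s neighbor]₂* c-commands the pronoun but from outside its binding domain, and is not c-commanded by it → coindexation permitted.
*Omar₃* and the pronoun do not c-command one another → neither Principle B nor Principle C is at stake; coindexation permitted.
*[Omar₃'s brother]₄* c-commands the pronoun but from outside its binding domain, and is not c-commanded by it → coindexation permitted.
*Stefan₅* c-commands the pronoun within its binding domain → coindexation would violate Principle B.

{1, 2, 3, 4}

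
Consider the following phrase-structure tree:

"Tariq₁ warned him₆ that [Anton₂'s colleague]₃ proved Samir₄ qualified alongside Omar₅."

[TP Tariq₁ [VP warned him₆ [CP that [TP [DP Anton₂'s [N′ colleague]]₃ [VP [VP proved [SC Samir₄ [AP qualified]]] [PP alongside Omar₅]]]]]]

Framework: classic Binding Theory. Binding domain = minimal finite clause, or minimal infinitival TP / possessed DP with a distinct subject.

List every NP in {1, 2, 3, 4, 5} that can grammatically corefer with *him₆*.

*him* is a pronoun, so Principle B applies: it must be free in its binding domain.
Binding domain of *him₆*: the matrix TP, whose subject is Tariq₁.
*Tariq₁* c-commands the pronoun within its binding domain → coindexation would violate Principle B.
*Anton₂*: the pronoun c-commands this R-expression → coindexation would violate Principle C on *Anton₂*.
*[Anton₂'s colleague]₃*: the pronoun c-commands this R-expression → coindexation would violate Principle C on *[Anton₂'s colleague]₃*.
*Samir₄*: the pronoun c-commands this R-expression → coindexation would violate Principle C on *Samir₄*.
*Omar₅*: the pronoun c-commands this R-expression → coindexation would violate Principle C on *Omar₅*.

none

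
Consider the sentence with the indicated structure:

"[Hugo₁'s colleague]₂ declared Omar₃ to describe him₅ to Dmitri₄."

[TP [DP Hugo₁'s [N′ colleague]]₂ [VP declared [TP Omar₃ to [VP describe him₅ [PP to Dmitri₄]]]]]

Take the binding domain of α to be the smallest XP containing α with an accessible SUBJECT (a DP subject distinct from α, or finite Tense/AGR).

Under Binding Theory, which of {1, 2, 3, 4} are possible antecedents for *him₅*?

*him* is a pronoun, so Principle B applies: it must be free in its binding domain.
Binding domain of *him₅*: the embedded TP, whose subject is Omar₃.
*Hugo₁* and the pronoun do not c-command one another → neither Principle B nor Principle C is at stake; coindexation permitted.
*[Hugo₁'s colleague]₂* c-commands the pronoun but from outside its binding domain, and is not c-commanded by it → coindexation permitted.
*Omar₃* c-commands the pronoun within its binding domain → coindexation would violate Principle B.
*Dmitri₄*: the pronoun c-commands this R-expression → coindexation would violate Principle C on *Dmitri₄*.

{1, 2}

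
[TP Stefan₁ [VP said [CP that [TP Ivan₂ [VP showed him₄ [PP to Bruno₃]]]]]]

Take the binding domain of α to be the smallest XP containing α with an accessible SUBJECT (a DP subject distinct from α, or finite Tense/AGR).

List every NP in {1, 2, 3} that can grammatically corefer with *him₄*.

*him* is a pronoun, so Principle B applies: it must be free in its binding domain.
Binding domain of *him₄*: the embedded TP, whose subject is Ivan₂.
*Stefan₁* c-commands the pronoun but from outside its binding domain, and is not c-commanded by it → coindexation permitted.
*Ivan₂* c-commands the pronoun within its binding domain → coindexation would violate Principle B.
*Bruno₃*: the pronoun c-commands this R-expression → coindexation would violate Principle C on *Bruno₃*.

{1}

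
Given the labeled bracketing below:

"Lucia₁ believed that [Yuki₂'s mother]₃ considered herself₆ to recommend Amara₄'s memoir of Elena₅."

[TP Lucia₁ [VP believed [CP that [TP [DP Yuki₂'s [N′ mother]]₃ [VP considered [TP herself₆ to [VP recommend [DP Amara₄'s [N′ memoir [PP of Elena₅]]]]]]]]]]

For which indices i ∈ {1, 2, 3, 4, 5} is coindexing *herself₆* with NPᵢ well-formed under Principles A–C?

{3}

*herself* is an anaphor, so Principle A applies: it must be bound in its binding domain.
Binding domain of *herself₆*: the embedded TP, whose subject is [Yuki₂'s mother]₃.
*Lucia₁* c-commands the anaphor but is outside its binding domain → cannot satisfy Principle A.
*Yuki₂* does not c-command the anaphor → cannot bind it.
*[Yuki₂'s mother]₃* c-commands the anaphor within its binding domain → licit binder.
*Amara₄* does not c-command the anaphor → cannot bind it.
*Elena₅* does not c-command the anaphor → cannot bind it.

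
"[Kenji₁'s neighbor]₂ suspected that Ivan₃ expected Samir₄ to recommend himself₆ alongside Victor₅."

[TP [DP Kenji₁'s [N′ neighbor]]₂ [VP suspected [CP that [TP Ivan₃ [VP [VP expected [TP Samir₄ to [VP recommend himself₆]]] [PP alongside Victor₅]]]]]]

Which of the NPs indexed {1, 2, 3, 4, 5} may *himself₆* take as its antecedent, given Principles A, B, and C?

*himself* is an anaphor, so Principle A applies: it must be bound in its binding domain.
Binding domain of *himself₆*: the embedded TP, whose subject is Samir₄.
*Kenji₁* does not c-command the anaphor → cannot bind it.
*[Kenji₁'s neighbor]₂* c-commands the anaphor but is outside its binding domain → cannot satisfy Principle A.
*Ivan₃* c-commands the anaphor but is outside its binding domain → cannot satisfy Principle A.
*Samir₄* c-commands the anaphor within its binding domain → licit binder.
*Victor₅* does not c-command the anaphor → cannot bind it.

{4}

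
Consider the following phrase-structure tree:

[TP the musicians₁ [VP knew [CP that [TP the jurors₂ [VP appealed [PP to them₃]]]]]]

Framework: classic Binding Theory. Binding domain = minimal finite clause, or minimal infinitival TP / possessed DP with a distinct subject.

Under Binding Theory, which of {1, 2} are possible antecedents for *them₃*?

*them* is a pronoun, so Principle B applies: it must be free in its binding domain.
Binding domain of *them₃*: the embedded TP, whose subject is the jurors₂.
*the musicians₁* c-commands the pronoun but from outside its binding domain, and is not c-commanded by it → coindexation permitted.
*the jurors₂* c-commands the pronoun within its binding domain → coindexation would violate Principle B.

{1}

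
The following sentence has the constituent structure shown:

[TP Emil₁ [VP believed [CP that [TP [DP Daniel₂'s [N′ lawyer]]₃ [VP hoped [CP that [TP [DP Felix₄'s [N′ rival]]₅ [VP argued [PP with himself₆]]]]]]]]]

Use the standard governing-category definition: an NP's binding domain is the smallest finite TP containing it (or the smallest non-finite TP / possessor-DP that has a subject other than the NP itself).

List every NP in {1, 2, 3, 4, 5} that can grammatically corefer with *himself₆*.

*himself* is an anaphor, so Principle A applies: it must be bound in its binding domain.
Binding domain of *himself₆*: the embedded TP, whose subject is [Felix₄'s rival]₅.
*Emil₁* c-commands the anaphor but is outside its binding domain → cannot satisfy Principle A.
*Daniel₂* does not c-command the anaphor → cannot bind it.
*[Daniel₂'s lawyer]₃* c-commands the anaphor but is outside its binding domain → cannot satisfy Principle A.
*Felix₄* does not c-command the anaphor → cannot bind it.
*[Felix₄'s rival]₅* c-commands the anaphor within its binding domain → licit binder.

{5}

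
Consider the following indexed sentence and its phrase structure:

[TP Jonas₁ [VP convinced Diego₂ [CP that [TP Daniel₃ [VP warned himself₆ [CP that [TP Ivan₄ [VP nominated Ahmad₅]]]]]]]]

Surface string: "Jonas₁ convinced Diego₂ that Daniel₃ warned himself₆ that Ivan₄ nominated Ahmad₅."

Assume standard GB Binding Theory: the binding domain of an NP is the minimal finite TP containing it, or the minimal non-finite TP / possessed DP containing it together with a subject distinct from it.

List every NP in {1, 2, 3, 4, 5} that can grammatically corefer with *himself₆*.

*himself* is an anaphor, so Principle A applies: it must be bound in its binding domain.
Binding domain of *himself₆*: the embedded TP, whose subject is Daniel₃.
*Jonas₁* c-commands the anaphor but is outside its binding domain → cannot satisfy Principle A.
*Diego₂* c-commands the anaphor but is outside its binding domain → cannot satisfy Principle A.
*Daniel₃* c-commands the anaphor within its binding domain → licit binder.
*Ivan₄* does not c-command the anaphor → cannot bind it.
*Ahmad₅* does not c-command the anaphor → cannot bind it.

{3}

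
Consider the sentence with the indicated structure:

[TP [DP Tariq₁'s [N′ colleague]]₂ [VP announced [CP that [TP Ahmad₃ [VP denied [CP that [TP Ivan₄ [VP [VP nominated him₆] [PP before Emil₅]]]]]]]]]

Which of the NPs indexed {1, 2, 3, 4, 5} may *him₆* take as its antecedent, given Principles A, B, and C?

*him* is a pronoun, so Principle B applies: it must be free in its binding domain.
Binding domain of *him₆*: the embedded TP, whose subject is Ivan₄.
*Tariq₁* and the pronoun do not c-command one another → neither Principle B nor Principle C is at stake; coindexation permitted.
*[Tariq₁'s colleague]₂* c-commands the pronoun but from outside its binding domain, and is not c-commanded by it → coindexation permitted.
*Ahmad₃* c-commands the pronoun but from outside its binding domain, and is not c-commanded by it → coindexation permitted.
*Ivan₄* c-commands the pronoun within its binding domain → coindexation would violate Principle B.
*Emil₅* and the pronoun do not c-command one another → neither Principle B nor Principle C is at stake; coindexation permitted.

{1, 2, 3, 5}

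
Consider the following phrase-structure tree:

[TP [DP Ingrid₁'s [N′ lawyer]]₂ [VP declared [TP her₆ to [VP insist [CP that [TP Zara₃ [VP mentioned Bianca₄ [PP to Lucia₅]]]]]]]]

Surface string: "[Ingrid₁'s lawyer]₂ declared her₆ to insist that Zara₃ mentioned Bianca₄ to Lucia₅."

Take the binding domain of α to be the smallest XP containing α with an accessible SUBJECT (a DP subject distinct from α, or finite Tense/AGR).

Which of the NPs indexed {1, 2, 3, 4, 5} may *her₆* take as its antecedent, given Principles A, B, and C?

*her* is a pronoun, so Principle B applies: it must be free in its binding domain.
Binding domain of *her₆*: the matrix TP, whose subject is [Ingrid₁'s lawyer]₂.
*Ingrid₁* and the pronoun do not c-command one another → neither Principle B nor Principle C is at stake; coindexation permitted.
*[Ingrid₁'s lawyer]₂* c-commands the pronoun within its binding domain → coindexation would violate Principle B.
*Zara₃*: the pronoun c-commands this R-expression → coindexation would violate Principle C on *Zara₃*.
*Bianca₄*: the pronoun c-commands this R-expression → coindexation would violate Principle C on *Bianca₄*.
*Lucia₅*: the pronoun c-commands this R-expression → coindexation would violate Principle C on *Lucia₅*.

{1}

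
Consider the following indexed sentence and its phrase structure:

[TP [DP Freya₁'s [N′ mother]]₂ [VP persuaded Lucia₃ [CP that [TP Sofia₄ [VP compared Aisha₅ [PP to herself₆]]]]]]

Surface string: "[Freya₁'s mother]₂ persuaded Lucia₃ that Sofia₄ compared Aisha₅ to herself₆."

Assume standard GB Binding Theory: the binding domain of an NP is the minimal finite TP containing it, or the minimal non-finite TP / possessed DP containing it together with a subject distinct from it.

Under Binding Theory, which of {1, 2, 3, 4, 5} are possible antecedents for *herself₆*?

*herself* is an anaphor, so Principle A applies: it must be bound in its binding domain.
Binding domain of *herself₆*: the embedded TP, whose subject is Sofia₄.
*Freya₁* does not c-command the anaphor → cannot bind it.
*[Freya₁'s mother]₂* c-commands the anaphor but is outside its binding domain → cannot satisfy Principle A.
*Lucia₃* c-commands the anaphor but is outside its binding domain → cannot satisfy Principle A.
*Sofia₄* c-commands the anaphor within its binding domain → licit binder.
*Aisha₅* c-commands the anaphor within its binding domain → licit binder.

{4, 5}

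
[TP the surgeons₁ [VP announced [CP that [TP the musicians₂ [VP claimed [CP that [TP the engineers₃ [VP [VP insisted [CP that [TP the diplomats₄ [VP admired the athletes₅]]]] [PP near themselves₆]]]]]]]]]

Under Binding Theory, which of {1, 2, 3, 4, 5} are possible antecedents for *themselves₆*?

{3}

*themselves* is an anaphor, so Principle A applies: it must be bound in its binding domain.
Binding domain of *themselves₆*: the embedded TP, whose subject is the engineers₃.
*the surgeons₁* c-commands the anaphor but is outside its binding domain → cannot satisfy Principle A.
*the musicians₂* c-commands the anaphor but is outside its binding domain → cannot satisfy Principle A.
*the engineers₃* c-commands the anaphor within its binding domain → licit binder.
*the diplomats₄* does not c-command the anaphor → cannot bind it.
*the athletes₅* does not c-command the anaphor → cannot bind it.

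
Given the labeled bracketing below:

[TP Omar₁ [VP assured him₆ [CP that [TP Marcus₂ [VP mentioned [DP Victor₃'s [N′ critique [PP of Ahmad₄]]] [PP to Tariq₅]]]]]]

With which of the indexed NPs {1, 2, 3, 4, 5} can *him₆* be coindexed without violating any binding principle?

*him* is a pronoun, so Principle B applies: it must be free in its binding domain.
Binding domain of *him₆*: the matrix TP, whose subject is Omar₁.
*Omar₁* c-commands the pronoun within its binding domain → coindexation would violate Principle B.
*Marcus₂*: the pronoun c-commands this R-expression → coindexation would violate Principle C on *Marcus₂*.
*Victor₃*: the pronoun c-commands this R-expression → coindexation would violate Principle C on *Victor₃*.
*Ahmad₄*: the pronoun c-commands this R-expression → coindexation would violate Principle C on *Ahmad₄*.
*Tariq₅*: the pronoun c-commands this R-expression → coindexation would violate Principle C on *Tariq₅*.

none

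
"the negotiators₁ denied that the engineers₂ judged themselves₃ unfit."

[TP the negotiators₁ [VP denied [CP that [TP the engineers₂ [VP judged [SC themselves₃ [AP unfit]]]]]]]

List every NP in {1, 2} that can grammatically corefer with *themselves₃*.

{2}

*themselves* is an anaphor, so Principle A applies: it must be bound in its binding domain.
Binding domain of *themselves₃*: the embedded TP, whose subject is the engineers₂.
*the negotiators₁* c-commands the anaphor but is outside its binding domain → cannot satisfy Principle A.
*the engineers₂* c-commands the anaphor within its binding domain → licit binder.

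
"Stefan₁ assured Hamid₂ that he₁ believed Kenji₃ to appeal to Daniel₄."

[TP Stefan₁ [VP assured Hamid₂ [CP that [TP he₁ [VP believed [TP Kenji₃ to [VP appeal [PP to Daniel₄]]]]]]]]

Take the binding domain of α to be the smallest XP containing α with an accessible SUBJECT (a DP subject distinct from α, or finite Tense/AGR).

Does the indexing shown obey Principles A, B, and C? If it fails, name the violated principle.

The two coindexed NPs are *Stefan₁* and *he₁*.
*he₁* is a pronoun; nothing c-commands it within its binding domain (the embedded TP.), so Principle B holds trivially.
*Stefan₁* is an R-expression; *he₁* does not c-command it, and no other NP shares its index, so Principle C is satisfied.
All principles are respected.

grammatical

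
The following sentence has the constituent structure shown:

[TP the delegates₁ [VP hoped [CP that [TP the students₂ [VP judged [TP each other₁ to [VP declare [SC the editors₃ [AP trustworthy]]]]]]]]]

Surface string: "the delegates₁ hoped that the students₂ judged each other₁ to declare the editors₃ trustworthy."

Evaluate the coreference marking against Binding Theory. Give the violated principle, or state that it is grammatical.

The two coindexed NPs are *the delegates₁* and *each other₁*.
*each other₁* is an anaphor. Principle A requires it to be bound within its binding domain — the embedded TP, whose subject is the students₂.
Within that domain it is c-commanded by *the students₂*, which does not share its index.
*the delegates₁* does c-command the anaphor, but from outside its binding domain.
The anaphor is unbound in its domain → Principle A violation.

Principle A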